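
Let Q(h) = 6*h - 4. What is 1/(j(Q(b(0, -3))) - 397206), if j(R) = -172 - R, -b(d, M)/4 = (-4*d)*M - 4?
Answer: -1/397470 ≈ -2.5159e-6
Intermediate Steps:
b(d, M) = 16 + 16*M*d (b(d, M) = -4*((-4*d)*M - 4) = -4*(-4*M*d - 4) = -4*(-4 - 4*M*d) = 16 + 16*M*d)
Q(h) = -4 + 6*h
1/(j(Q(b(0, -3))) - 397206) = 1/((-172 - (-4 + 6*(16 + 16*(-3)*0))) - 397206) = 1/((-172 - (-4 + 6*(16 + 0))) - 397206) = 1/((-172 - (-4 + 6*16)) - 397206) = 1/((-172 - (-4 + 96)) - 397206) = 1/((-172 - 1*92) - 397206) = 1/((-172 - 92) - 397206) = 1/(-264 - 397206) = 1/(-397470) = -1/397470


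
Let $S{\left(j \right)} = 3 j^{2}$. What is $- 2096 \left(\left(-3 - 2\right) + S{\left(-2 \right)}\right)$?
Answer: $-14672$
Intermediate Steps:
$- 2096 \left(\left(-3 - 2\right) + S{\left(-2 \right)}\right) = - 2096 \left(\left(-3 - 2\right) + 3 \left(-2\right)^{2}\right) = - 2096 \left(-5 + 3 \cdot 4\right) = - 2096 \left(-5 + 12\right) = \left(-2096\right) 7 = -14672$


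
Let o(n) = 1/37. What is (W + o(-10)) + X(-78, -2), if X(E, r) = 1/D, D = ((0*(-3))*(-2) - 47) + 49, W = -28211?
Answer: -2087575/74 ≈ -28210.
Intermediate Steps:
o(n) = 1/37
D = 2 (D = (0*(-2) - 47) + 49 = (0 - 47) + 49 = -47 + 49 = 2)
X(E, r) = ½ (X(E, r) = 1/2 = ½)
(W + o(-10)) + X(-78, -2) = (-28211 + 1/37) + ½ = -1043806/37 + ½ = -2087575/74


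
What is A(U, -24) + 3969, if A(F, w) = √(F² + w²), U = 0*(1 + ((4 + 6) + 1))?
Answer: 3993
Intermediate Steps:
U = 0 (U = 0*(1 + (10 + 1)) = 0*(1 + 11) = 0*12 = 0)
A(U, -24) + 3969 = √(0² + (-24)²) + 3969 = √(0 + 576) + 3969 = √576 + 3969 = 24 + 3969 = 3993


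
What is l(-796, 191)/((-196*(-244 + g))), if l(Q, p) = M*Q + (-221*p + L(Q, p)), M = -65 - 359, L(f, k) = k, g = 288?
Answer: -10553/308 ≈ -34.263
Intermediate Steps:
M = -424
l(Q, p) = -424*Q - 220*p (l(Q, p) = -424*Q + (-221*p + p) = -424*Q - 220*p)
l(-796, 191)/((-196*(-244 + g))) = (-424*(-796) - 220*191)/((-196*(-244 + 288))) = (337504 - 42020)/((-196*44)) = 295484/(-8624) = 295484*(-1/8624) = -10553/308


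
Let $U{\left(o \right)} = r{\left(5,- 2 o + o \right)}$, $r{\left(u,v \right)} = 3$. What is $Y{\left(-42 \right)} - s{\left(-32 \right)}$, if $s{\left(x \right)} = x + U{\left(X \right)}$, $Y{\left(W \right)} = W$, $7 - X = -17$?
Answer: $-13$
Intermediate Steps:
$X = 24$ ($X = 7 - -17 = 7 + 17 = 24$)
$U{\left(o \right)} = 3$
$s{\left(x \right)} = 3 + x$ ($s{\left(x \right)} = x + 3 = 3 + x$)
$Y{\left(-42 \right)} - s{\left(-32 \right)} = -42 - \left(3 - 32\right) = -42 - -29 = -42 + 29 = -13$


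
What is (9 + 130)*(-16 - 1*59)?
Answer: -10425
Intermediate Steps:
(9 + 130)*(-16 - 1*59) = 139*(-16 - 59) = 139*(-75) = -10425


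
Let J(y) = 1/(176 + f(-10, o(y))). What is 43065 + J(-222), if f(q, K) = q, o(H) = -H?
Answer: 7148791/166 ≈ 43065.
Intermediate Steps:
J(y) = 1/166 (J(y) = 1/(176 - 10) = 1/166)
43065 + J(-222) = 43065 + 1/166 = 7148791/166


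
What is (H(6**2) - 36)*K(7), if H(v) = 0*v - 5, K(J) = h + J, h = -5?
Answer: -82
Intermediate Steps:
K(J) = -5 + J
H(v) = -5 (H(v) = 0 - 5 = -5)
(H(6**2) - 36)*K(7) = (-5 - 36)*(-5 + 7) = -41*2 = -82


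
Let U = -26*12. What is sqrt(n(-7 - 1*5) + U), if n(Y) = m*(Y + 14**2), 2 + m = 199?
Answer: 4*sqrt(2246) ≈ 189.57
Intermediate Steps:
m = 197 (m = -2 + 199 = 197)
n(Y) = 38612 + 197*Y (n(Y) = 197*(Y + 14**2) = 197*(Y + 196) = 197*(196 + Y) = 38612 + 197*Y)
U = -312
sqrt(n(-7 - 1*5) + U) = sqrt((38612 + 197*(-7 - 1*5)) - 312) = sqrt((38612 + 197*(-7 - 5)) - 312) = sqrt((38612 + 197*(-12)) - 312) = sqrt((38612 - 2364) - 312) = sqrt(36248 - 312) = sqrt(35936) = 4*sqrt(2246)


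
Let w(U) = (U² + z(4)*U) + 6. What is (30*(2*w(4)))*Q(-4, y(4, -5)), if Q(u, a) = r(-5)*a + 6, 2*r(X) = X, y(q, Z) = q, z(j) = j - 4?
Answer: -5280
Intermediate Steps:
z(j) = -4 + j
r(X) = X/2
w(U) = 6 + U² (w(U) = (U² + (-4 + 4)*U) + 6 = (U² + 0*U) + 6 = (U² + 0) + 6 = U² + 6 = 6 + U²)
Q(u, a) = 6 - 5*a/2 (Q(u, a) = ((½)*(-5))*a + 6 = -5*a/2 + 6 = 6 - 5*a/2)
(30*(2*w(4)))*Q(-4, y(4, -5)) = (30*(2*(6 + 4²)))*(6 - 5/2*4) = (30*(2*(6 + 16)))*(6 - 10) = (30*(2*22))*(-4) = (30*44)*(-4) = 1320*(-4) = -5280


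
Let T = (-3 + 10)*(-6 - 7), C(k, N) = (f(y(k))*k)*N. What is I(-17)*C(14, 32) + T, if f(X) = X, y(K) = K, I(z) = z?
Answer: -106715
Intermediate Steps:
C(k, N) = N*k**2 (C(k, N) = (k*k)*N = k**2*N = N*k**2)
T = -91 (T = 7*(-13) = -91)
I(-17)*C(14, 32) + T = -544*14**2 - 91 = -544*196 - 91 = -17*6272 - 91 = -106624 - 91 = -106715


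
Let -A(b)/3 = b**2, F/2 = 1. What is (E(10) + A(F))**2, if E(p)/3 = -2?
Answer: 324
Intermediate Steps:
F = 2 (F = 2*1 = 2)
E(p) = -6 (E(p) = 3*(-2) = -6)
A(b) = -3*b**2
(E(10) + A(F))**2 = (-6 - 3*2**2)**2 = (-6 - 3*4)**2 = (-6 - 12)**2 = (-18)**2 = 324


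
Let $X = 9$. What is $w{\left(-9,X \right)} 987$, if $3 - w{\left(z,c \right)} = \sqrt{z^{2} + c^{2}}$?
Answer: $2961 - 8883 \sqrt{2} \approx -9601.5$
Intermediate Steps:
$w{\left(z,c \right)} = 3 - \sqrt{c^{2} + z^{2}}$ ($w{\left(z,c \right)} = 3 - \sqrt{z^{2} + c^{2}} = 3 - \sqrt{c^{2} + z^{2}}$)
$w{\left(-9,X \right)} 987 = \left(3 - \sqrt{9^{2} + \left(-9\right)^{2}}\right) 987 = \left(3 - \sqrt{81 + 81}\right) 987 = \left(3 - \sqrt{162}\right) 987 = \left(3 - 9 \sqrt{2}\right) 987 = 2961 - 8883 \sqrt{2}$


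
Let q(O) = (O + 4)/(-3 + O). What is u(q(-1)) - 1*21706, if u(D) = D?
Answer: -86827/4 ≈ -21707.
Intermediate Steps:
q(O) = (4 + O)/(-3 + O)
u(q(-1)) - 1*21706 = (4 - 1)/(-3 - 1) - 1*21706 = 3/(-4) - 21706 = -¼*3 - 21706 = -¾ - 21706 = -86827/4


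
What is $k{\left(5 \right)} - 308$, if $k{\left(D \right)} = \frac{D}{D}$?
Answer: $-307$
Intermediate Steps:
$k{\left(D \right)} = 1$
$k{\left(5 \right)} - 308 = 1 - 308 = -307$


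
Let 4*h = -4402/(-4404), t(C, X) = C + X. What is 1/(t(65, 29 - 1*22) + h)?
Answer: 8808/636377 ≈ 0.013841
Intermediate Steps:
h = 2201/8808 (h = (-4402/(-4404))/4 = (-4402*(-1/4404))/4 = (¼)*(2201/2202) = 2201/8808 ≈ 0.24989)
1/(t(65, 29 - 1*22) + h) = 1/((65 + (29 - 1*22)) + 2201/8808) = 1/((65 + (29 - 22)) + 2201/8808) = 1/((65 + 7) + 2201/8808) = 1/(72 + 2201/8808) = 1/(636377/8808) = 8808/636377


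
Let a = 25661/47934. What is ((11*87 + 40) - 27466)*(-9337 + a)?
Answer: 1316197779277/5326 ≈ 2.4713e+8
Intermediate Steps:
a = 25661/47934 (a = 25661*(1/47934) = 25661/47934 ≈ 0.53534)
((11*87 + 40) - 27466)*(-9337 + a) = ((11*87 + 40) - 27466)*(-9337 + 25661/47934) = ((957 + 40) - 27466)*(-447534097/47934) = (997 - 27466)*(-447534097/47934) = -26469*(-447534097/47934) = 1316197779277/5326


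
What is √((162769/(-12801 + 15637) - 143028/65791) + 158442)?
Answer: √1379453564515688678797/93291638 ≈ 398.12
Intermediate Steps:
√((162769/(-12801 + 15637) - 143028/65791) + 158442) = √((162769/2836 - 143028*1/65791) + 158442) = √((162769*(1/2836) - 143028/65791) + 158442) = √((162769/2836 - 143028/65791) + 158442) = √(10303107871/186583276 + 158442) = √(29572930523863/186583276) = √1379453564515688678797/93291638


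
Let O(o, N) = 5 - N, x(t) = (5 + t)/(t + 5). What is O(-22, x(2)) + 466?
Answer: 470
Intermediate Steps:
x(t) = 1 (x(t) = (5 + t)/(5 + t) = 1)
O(-22, x(2)) + 466 = (5 - 1*1) + 466 = (5 - 1) + 466 = 4 + 466 = 470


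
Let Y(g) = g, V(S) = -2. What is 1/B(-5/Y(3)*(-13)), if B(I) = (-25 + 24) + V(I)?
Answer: -⅓ ≈ -0.33333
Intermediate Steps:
B(I) = -3 (B(I) = (-25 + 24) - 2 = -1 - 2 = -3)
1/B(-5/Y(3)*(-13)) = 1/(-3) = -⅓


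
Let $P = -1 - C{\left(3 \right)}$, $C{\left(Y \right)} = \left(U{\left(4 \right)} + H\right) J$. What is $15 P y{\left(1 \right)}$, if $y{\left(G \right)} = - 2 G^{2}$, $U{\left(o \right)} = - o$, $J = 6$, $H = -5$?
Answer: $-1590$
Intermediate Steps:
$C{\left(Y \right)} = -54$ ($C{\left(Y \right)} = \left(\left(-1\right) 4 - 5\right) 6 = \left(-4 - 5\right) 6 = \left(-9\right) 6 = -54$)
$P = 53$ ($P = -1 - -54 = -1 + 54 = 53$)
$15 P y{\left(1 \right)} = 15 \cdot 53 \left(- 2 \cdot 1^{2}\right) = 795 \left(\left(-2\right) 1\right) = 795 \left(-2\right) = -1590$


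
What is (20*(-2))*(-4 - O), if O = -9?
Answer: -200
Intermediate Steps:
(20*(-2))*(-4 - O) = (20*(-2))*(-4 - 1*(-9)) = -40*(-4 + 9) = -40*5 = -200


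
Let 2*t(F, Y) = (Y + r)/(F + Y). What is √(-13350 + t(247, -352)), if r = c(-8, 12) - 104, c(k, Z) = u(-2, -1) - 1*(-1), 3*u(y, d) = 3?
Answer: I*√147159915/105 ≈ 115.53*I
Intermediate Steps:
u(y, d) = 1 (u(y, d) = (⅓)*3 = 1)
c(k, Z) = 2 (c(k, Z) = 1 - 1*(-1) = 1 + 1 = 2)
r = -102 (r = 2 - 104 = -102)
t(F, Y) = (-102 + Y)/(2*(F + Y)) (t(F, Y) = ((Y - 102)/(F + Y))/2 = ((-102 + Y)/(F + Y))/2 = (-102 + Y)/(2*(F + Y)))
√(-13350 + t(247, -352)) = √(-13350 + (-51 + (½)*(-352))/(247 - 352)) = √(-13350 + (-51 - 176)/(-105)) = √(-13350 - 1/105*(-227)) = √(-13350 + 227/105) = √(-1401523/105) = I*√147159915/105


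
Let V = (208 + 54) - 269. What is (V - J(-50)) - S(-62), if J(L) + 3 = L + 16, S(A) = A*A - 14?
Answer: -3800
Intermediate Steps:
S(A) = -14 + A² (S(A) = A² - 14 = -14 + A²)
V = -7 (V = 262 - 269 = -7)
J(L) = 13 + L (J(L) = -3 + (L + 16) = -3 + (16 + L) = 13 + L)
(V - J(-50)) - S(-62) = (-7 - (13 - 50)) - (-14 + (-62)²) = (-7 - 1*(-37)) - (-14 + 3844) = (-7 + 37) - 1*3830 = 30 - 3830 = -3800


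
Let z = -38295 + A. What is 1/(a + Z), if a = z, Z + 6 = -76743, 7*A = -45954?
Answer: -7/851262 ≈ -8.2231e-6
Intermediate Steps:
A = -45954/7 (A = (⅐)*(-45954) = -45954/7 ≈ -6564.9)
Z = -76749 (Z = -6 - 76743 = -76749)
z = -314019/7 (z = -38295 - 45954/7 = -314019/7 ≈ -44860.)
a = -314019/7 ≈ -44860.
1/(a + Z) = 1/(-314019/7 - 76749) = 1/(-851262/7) = -7/851262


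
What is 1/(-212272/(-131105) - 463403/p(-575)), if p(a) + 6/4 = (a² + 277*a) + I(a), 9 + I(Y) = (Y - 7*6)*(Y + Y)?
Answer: 230978035795/252467451258 ≈ 0.91488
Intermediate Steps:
I(Y) = -9 + 2*Y*(-42 + Y) (I(Y) = -9 + (Y - 7*6)*(Y + Y) = -9 + (Y - 42)*(2*Y) = -9 + (-42 + Y)*(2*Y) = -9 + 2*Y*(-42 + Y))
p(a) = -21/2 + 3*a² + 193*a (p(a) = -3/2 + ((a² + 277*a) + (-9 - 84*a + 2*a²)) = -3/2 + (-9 + 3*a² + 193*a) = -21/2 + 3*a² + 193*a)
1/(-212272/(-131105) - 463403/p(-575)) = 1/(-212272/(-131105) - 463403/(-21/2 + 3*(-575)² + 193*(-575))) = 1/(-212272*(-1/131105) - 463403/(-21/2 + 3*330625 - 110975)) = 1/(212272/131105 - 463403/(-21/2 + 991875 - 110975)) = 1/(212272/131105 - 463403/1761779/2) = 1/(212272/131105 - 463403*2/1761779) = 1/(212272/131105 - 926806/1761779) = 1/(252467451258/230978035795) = 230978035795/252467451258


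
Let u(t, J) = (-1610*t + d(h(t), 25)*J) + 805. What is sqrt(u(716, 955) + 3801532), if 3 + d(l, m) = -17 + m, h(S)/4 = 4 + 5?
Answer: 12*sqrt(18433) ≈ 1629.2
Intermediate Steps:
h(S) = 36 (h(S) = 4*(4 + 5) = 4*9 = 36)
d(l, m) = -20 + m (d(l, m) = -3 + (-17 + m) = -20 + m)
u(t, J) = 805 - 1610*t + 5*J (u(t, J) = (-1610*t + (-20 + 25)*J) + 805 = (-1610*t + 5*J) + 805 = 805 - 1610*t + 5*J)
sqrt(u(716, 955) + 3801532) = sqrt((805 - 1610*716 + 5*955) + 3801532) = sqrt((805 - 1152760 + 4775) + 3801532) = sqrt(-1147180 + 3801532) = sqrt(2654352) = 12*sqrt(18433)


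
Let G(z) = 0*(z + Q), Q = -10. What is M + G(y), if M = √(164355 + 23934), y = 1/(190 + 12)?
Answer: 3*√20921 ≈ 433.92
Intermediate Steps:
y = 1/202 ≈ 0.0049505
G(z) = 0 (G(z) = 0*(z - 10) = 0*(-10 + z) = 0)
M = 3*√20921 (M = √188289 = 3*√20921 ≈ 433.92)
M + G(y) = 3*√20921 + 0 = 3*√20921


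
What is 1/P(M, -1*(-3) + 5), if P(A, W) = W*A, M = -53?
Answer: -1/424 ≈ -0.0023585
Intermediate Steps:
P(A, W) = A*W
1/P(M, -1*(-3) + 5) = 1/(-53*(-1*(-3) + 5)) = 1/(-53*(3 + 5)) = 1/(-53*8) = 1/(-424) = -1/424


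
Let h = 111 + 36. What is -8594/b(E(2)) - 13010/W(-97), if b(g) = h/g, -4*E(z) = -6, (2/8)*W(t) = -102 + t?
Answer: -1391461/19502 ≈ -71.350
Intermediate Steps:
W(t) = -408 + 4*t (W(t) = 4*(-102 + t) = -408 + 4*t)
E(z) = 3/2 (E(z) = -¼*(-6) = 3/2)
h = 147
b(g) = 147/g
-8594/b(E(2)) - 13010/W(-97) = -8594/(147/(3/2)) - 13010/(-408 + 4*(-97)) = -8594/(147*(⅔)) - 13010/(-408 - 388) = -8594/98 - 13010/(-796) = -8594*1/98 - 13010*(-1/796) = -4297/49 + 6505/398 = -1391461/19502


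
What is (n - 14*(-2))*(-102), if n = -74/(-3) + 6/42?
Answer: -37706/7 ≈ -5386.6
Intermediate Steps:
n = 521/21 (n = -74*(-⅓) + 6*(1/42) = 74/3 + ⅐ = 521/21 ≈ 24.810)
(n - 14*(-2))*(-102) = (521/21 - 14*(-2))*(-102) = (521/21 + 28)*(-102) = (1109/21)*(-102) = -37706/7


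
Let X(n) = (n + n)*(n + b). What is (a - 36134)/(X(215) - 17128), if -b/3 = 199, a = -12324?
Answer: 24229/90694 ≈ 0.26715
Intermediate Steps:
b = -597 (b = -3*199 = -597)
X(n) = 2*n*(-597 + n) (X(n) = (n + n)*(n - 597) = (2*n)*(-597 + n) = 2*n*(-597 + n))
(a - 36134)/(X(215) - 17128) = (-12324 - 36134)/(2*215*(-597 + 215) - 17128) = -48458/(2*215*(-382) - 17128) = -48458/(-164260 - 17128) = -48458/(-181388) = -48458*(-1/181388) = 24229/90694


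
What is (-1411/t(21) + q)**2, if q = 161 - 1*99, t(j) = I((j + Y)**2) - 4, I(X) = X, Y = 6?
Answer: 1895644521/525625 ≈ 3606.5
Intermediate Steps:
t(j) = -4 + (6 + j)**2 (t(j) = (j + 6)**2 - 4 = (6 + j)**2 - 4 = -4 + (6 + j)**2)
q = 62 (q = 161 - 99 = 62)
(-1411/t(21) + q)**2 = (-1411/(-4 + (6 + 21)**2) + 62)**2 = (-1411/(-4 + 27**2) + 62)**2 = (-1411/(-4 + 729) + 62)**2 = (-1411/725 + 62)**2 = (43539/725)**2 = 1895644521/525625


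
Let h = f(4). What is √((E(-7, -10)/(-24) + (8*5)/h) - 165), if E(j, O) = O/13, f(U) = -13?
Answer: 7*I*√20865/78 ≈ 12.963*I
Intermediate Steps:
h = -13
E(j, O) = O/13 (E(j, O) = O*(1/13) = O/13)
√((E(-7, -10)/(-24) + (8*5)/h) - 165) = √((((1/13)*(-10))/(-24) + (8*5)/(-13)) - 165) = √((-10/13*(-1/24) + 40*(-1/13)) - 165) = √((5/156 - 40/13) - 165) = √(-475/156 - 165) = √(-26215/156) = 7*I*√20865/78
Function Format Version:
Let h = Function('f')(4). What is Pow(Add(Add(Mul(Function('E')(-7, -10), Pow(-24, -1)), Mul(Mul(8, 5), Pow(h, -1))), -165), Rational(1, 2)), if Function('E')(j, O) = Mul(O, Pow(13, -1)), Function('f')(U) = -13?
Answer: Mul(Rational(7, 78), I, Pow(20865, Rational(1, 2))) ≈ Mul(12.963, I)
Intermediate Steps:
h = -13
Function('E')(j, O) = Mul(Rational(1, 13), O) (Function('E')(j, O) = Mul(O, Rational(1, 13)) = Mul(Rational(1, 13), O))
Pow(Add(Add(Mul(Function('E')(-7, -10), Pow(-24, -1)), Mul(Mul(8, 5), Pow(h, -1))), -165), Rational(1, 2)) = Pow(Add(Add(Mul(Mul(Rational(1, 13), -10), Pow(-24, -1)), Mul(Mul(8, 5), Pow(-13, -1))), -165), Rational(1, 2)) = Pow(Add(Add(Mul(Rational(-10, 13), Rational(-1, 24)), Mul(40, Rational(-1, 13))), -165), Rational(1, 2)) = Pow(Add(Add(Rational(5, 156), Rational(-40, 13)), -165), Rational(1, 2)) = Pow(Add(Rational(-475, 156), -165), Rational(1, 2)) = Pow(Rational(-26215, 156), Rational(1, 2)) = Mul(Rational(7, 78), I, Pow(20865, Rational(1, 2)))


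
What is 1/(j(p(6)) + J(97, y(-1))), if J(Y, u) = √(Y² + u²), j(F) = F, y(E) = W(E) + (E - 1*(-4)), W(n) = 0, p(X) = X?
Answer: -3/4691 + √9418/9382 ≈ 0.0097044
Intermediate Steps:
y(E) = 4 + E (y(E) = 0 + (E - 1*(-4)) = 0 + (E + 4) = 0 + (4 + E) = 4 + E)
1/(j(p(6)) + J(97, y(-1))) = 1/(6 + √(97² + (4 - 1)²)) = 1/(6 + √(9409 + 3²)) = 1/(6 + √(9409 + 9)) = 1/(6 + √9418)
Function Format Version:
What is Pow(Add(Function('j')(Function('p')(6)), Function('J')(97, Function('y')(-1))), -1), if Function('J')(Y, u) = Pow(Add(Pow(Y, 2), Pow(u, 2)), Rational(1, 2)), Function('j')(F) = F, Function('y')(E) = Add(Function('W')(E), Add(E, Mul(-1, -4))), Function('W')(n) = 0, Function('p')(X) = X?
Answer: Add(Rational(-3, 4691), Mul(Rational(1, 9382), Pow(9418, Rational(1, 2)))) ≈ 0.0097044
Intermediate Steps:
Function('y')(E) = Add(4, E) (Function('y')(E) = Add(0, Add(E, Mul(-1, -4))) = Add(0, Add(E, 4)) = Add(0, Add(4, E)) = Add(4, E))
Pow(Add(Function('j')(Function('p')(6)), Function('J')(97, Function('y')(-1))), -1) = Pow(Add(6, Pow(Add(Pow(97, 2), Pow(Add(4, -1), 2)), Rational(1, 2))), -1) = Pow(Add(6, Pow(Add(9409, Pow(3, 2)), Rational(1, 2))), -1) = Pow(Add(6, Pow(Add(9409, 9), Rational(1, 2))), -1) = Pow(Add(6, Pow(9418, Rational(1, 2))), -1)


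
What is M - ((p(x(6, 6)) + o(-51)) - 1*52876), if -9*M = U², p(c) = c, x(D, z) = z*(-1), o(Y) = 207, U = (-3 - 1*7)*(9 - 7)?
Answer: 473675/9 ≈ 52631.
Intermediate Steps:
U = -20 (U = (-3 - 7)*2 = -10*2 = -20)
x(D, z) = -z
M = -400/9 (M = -⅑*(-20)² = -⅑*400 = -400/9 ≈ -44.444)
M - ((p(x(6, 6)) + o(-51)) - 1*52876) = -400/9 - ((-1*6 + 207) - 1*52876) = -400/9 - ((-6 + 207) - 52876) = -400/9 - (201 - 52876) = -400/9 - 1*(-52675) = -400/9 + 52675 = 473675/9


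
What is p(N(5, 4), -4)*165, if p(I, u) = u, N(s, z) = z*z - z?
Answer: -660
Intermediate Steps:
N(s, z) = z² - z
p(N(5, 4), -4)*165 = -4*165 = -660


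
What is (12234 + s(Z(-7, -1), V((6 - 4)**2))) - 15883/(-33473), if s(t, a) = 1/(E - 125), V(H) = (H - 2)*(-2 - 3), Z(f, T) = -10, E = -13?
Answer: 56514356497/4619274 ≈ 12234.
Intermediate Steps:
V(H) = 10 - 5*H (V(H) = (-2 + H)*(-5) = 10 - 5*H)
s(t, a) = -1/138 (s(t, a) = 1/(-13 - 125) = 1/(-138) = -1/138)
(12234 + s(Z(-7, -1), V((6 - 4)**2))) - 15883/(-33473) = (12234 - 1/138) - 15883/(-33473) = 1688291/138 - 15883*(-1/33473) = 1688291/138 + 15883/33473 = 56514356497/4619274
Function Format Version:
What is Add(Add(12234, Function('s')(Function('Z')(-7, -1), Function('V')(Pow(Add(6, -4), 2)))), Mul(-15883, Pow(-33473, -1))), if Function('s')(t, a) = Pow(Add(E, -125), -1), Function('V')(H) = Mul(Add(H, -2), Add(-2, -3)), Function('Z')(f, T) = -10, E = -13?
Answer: Rational(56514356497, 4619274) ≈ 12234.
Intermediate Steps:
Function('V')(H) = Add(10, Mul(-5, H)) (Function('V')(H) = Mul(Add(-2, H), -5) = Add(10, Mul(-5, H)))
Function('s')(t, a) = Rational(-1, 138) (Function('s')(t, a) = Pow(Add(-13, -125), -1) = Pow(-138, -1) = Rational(-1, 138))
Add(Add(12234, Function('s')(Function('Z')(-7, -1), Function('V')(Pow(Add(6, -4), 2)))), Mul(-15883, Pow(-33473, -1))) = Add(Add(12234, Rational(-1, 138)), Mul(-15883, Pow(-33473, -1))) = Add(Rational(1688291, 138), Mul(-15883, Rational(-1, 33473))) = Add(Rational(1688291, 138), Rational(15883, 33473)) = Rational(56514356497, 4619274)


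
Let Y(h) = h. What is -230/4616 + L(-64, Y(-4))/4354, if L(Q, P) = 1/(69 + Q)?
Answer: -1250621/25122580 ≈ -0.049781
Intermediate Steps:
-230/4616 + L(-64, Y(-4))/4354 = -230/4616 + 1/((69 - 64)*4354) = -230*1/4616 + (1/4354)/5 = -115/2308 + (1/5)*(1/4354) = -115/2308 + 1/21770 = -1250621/25122580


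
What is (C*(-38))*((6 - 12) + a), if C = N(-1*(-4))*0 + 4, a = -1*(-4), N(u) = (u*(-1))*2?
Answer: 304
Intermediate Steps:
N(u) = -2*u (N(u) = -u*2 = -2*u)
a = 4
C = 4 (C = -(-2)*(-4)*0 + 4 = -2*4*0 + 4 = -8*0 + 4 = 0 + 4 = 4)
(C*(-38))*((6 - 12) + a) = (4*(-38))*((6 - 12) + 4) = -152*(-6 + 4) = -152*(-2) = 304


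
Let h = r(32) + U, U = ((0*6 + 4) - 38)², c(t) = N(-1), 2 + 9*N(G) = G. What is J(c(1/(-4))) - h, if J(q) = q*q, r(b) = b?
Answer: -10691/9 ≈ -1187.9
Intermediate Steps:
N(G) = -2/9 + G/9
c(t) = -⅓ (c(t) = -2/9 + (⅑)*(-1) = -2/9 - ⅑ = -⅓)
J(q) = q²
U = 1156 (U = ((0 + 4) - 38)² = (4 - 38)² = (-34)² = 1156)
h = 1188 (h = 32 + 1156 = 1188)
J(c(1/(-4))) - h = (-⅓)² - 1*1188 = ⅑ - 1188 = -10691/9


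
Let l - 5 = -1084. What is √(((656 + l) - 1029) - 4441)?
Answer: I*√5893 ≈ 76.766*I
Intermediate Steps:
l = -1079 (l = 5 - 1084 = -1079)
√(((656 + l) - 1029) - 4441) = √(((656 - 1079) - 1029) - 4441) = √((-423 - 1029) - 4441) = √(-1452 - 4441) = √(-5893) = I*√5893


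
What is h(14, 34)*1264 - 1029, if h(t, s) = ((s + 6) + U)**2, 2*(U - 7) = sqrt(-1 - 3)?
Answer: 2789883 + 118816*I ≈ 2.7899e+6 + 1.1882e+5*I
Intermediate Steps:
U = 7 + I (U = 7 + sqrt(-1 - 3)/2 = 7 + sqrt(-4)/2 = 7 + (2*I)/2 = 7 + I ≈ 7.0 + 1.0*I)
h(t, s) = (13 + I + s)**2 (h(t, s) = ((s + 6) + (7 + I))**2 = ((6 + s) + (7 + I))**2 = (13 + I + s)**2)
h(14, 34)*1264 - 1029 = (13 + I + 34)**2*1264 - 1029 = (47 + I)**2*1264 - 1029 = 1264*(47 + I)**2 - 1029 = -1029 + 1264*(47 + I)**2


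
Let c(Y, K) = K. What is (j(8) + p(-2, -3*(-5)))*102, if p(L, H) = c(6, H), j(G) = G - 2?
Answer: 2142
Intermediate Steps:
j(G) = -2 + G
p(L, H) = H
(j(8) + p(-2, -3*(-5)))*102 = ((-2 + 8) - 3*(-5))*102 = (6 + 15)*102 = 21*102 = 2142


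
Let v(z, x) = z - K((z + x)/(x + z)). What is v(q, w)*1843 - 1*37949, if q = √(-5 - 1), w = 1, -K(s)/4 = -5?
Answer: -74809 + 1843*I*√6 ≈ -74809.0 + 4514.4*I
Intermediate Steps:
K(s) = 20 (K(s) = -4*(-5) = 20)
q = I*√6 (q = √(-6) = I*√6 ≈ 2.4495*I)
v(z, x) = -20 + z (v(z, x) = z - 1*20 = z - 20 = -20 + z)
v(q, w)*1843 - 1*37949 = (-20 + I*√6)*1843 - 1*37949 = (-36860 + 1843*I*√6) - 37949 = -74809 + 1843*I*√6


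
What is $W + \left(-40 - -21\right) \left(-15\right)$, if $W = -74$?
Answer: $211$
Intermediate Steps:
$W + \left(-40 - -21\right) \left(-15\right) = -74 + \left(-40 - -21\right) \left(-15\right) = -74 + \left(-40 + 21\right) \left(-15\right) = -74 - -285 = -74 + 285 = 211$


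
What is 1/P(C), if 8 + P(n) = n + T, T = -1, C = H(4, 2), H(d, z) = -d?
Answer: -1/13 ≈ -0.076923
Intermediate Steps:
C = -4 (C = -1*4 = -4)
P(n) = -9 + n (P(n) = -8 + (n - 1) = -8 + (-1 + n) = -9 + n)
1/P(C) = 1/(-9 - 4) = 1/(-13) = -1/13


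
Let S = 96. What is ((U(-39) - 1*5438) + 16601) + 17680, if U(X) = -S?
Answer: 28747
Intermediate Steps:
U(X) = -96 (U(X) = -1*96 = -96)
((U(-39) - 1*5438) + 16601) + 17680 = ((-96 - 1*5438) + 16601) + 17680 = ((-96 - 5438) + 16601) + 17680 = (-5534 + 16601) + 17680 = 11067 + 17680 = 28747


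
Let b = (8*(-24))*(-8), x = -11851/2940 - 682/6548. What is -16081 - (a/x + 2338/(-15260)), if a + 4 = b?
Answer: -48685238328073/3098925590 ≈ -15710.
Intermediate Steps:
x = -2843051/687540 (x = -11851*1/2940 - 682*1/6548 = -1693/420 - 341/3274 = -2843051/687540 ≈ -4.1351)
b = 1536 (b = -192*(-8) = 1536)
a = 1532 (a = -4 + 1536 = 1532)
-16081 - (a/x + 2338/(-15260)) = -16081 - (1532/(-2843051/687540) + 2338/(-15260)) = -16081 - (1532*(-687540/2843051) + 2338*(-1/15260)) = -16081 - (-1053311280/2843051 - 167/1090) = -16081 - 1*(-1148584084717/3098925590) = -16081 + 1148584084717/3098925590 = -48685238328073/3098925590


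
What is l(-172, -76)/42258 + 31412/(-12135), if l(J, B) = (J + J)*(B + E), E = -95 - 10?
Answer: -31768592/28488935 ≈ -1.1151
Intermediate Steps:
E = -105
l(J, B) = 2*J*(-105 + B) (l(J, B) = (J + J)*(B - 105) = (2*J)*(-105 + B) = 2*J*(-105 + B))
l(-172, -76)/42258 + 31412/(-12135) = (2*(-172)*(-105 - 76))/42258 + 31412/(-12135) = (2*(-172)*(-181))*(1/42258) + 31412*(-1/12135) = 62264*(1/42258) - 31412/12135 = 31132/21129 - 31412/12135 = -31768592/28488935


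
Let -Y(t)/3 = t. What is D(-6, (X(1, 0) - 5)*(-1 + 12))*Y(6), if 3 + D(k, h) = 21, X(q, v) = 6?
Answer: -324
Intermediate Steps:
Y(t) = -3*t
D(k, h) = 18 (D(k, h) = -3 + 21 = 18)
D(-6, (X(1, 0) - 5)*(-1 + 12))*Y(6) = 18*(-3*6) = 18*(-18) = -324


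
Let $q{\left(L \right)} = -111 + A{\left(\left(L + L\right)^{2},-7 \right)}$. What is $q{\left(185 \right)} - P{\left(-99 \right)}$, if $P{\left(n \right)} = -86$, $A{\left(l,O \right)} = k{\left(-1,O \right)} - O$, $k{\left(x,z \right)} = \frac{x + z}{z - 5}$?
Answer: $- \frac{52}{3} \approx -17.333$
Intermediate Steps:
$k{\left(x,z \right)} = \frac{x + z}{-5 + z}$
$A{\left(l,O \right)} = - O + \frac{-1 + O}{-5 + O}$ ($A{\left(l,O \right)} = \frac{-1 + O}{-5 + O} - O = - O + \frac{-1 + O}{-5 + O}$)
$q{\left(L \right)} = - \frac{310}{3}$ ($q{\left(L \right)} = -111 + \frac{-1 - 7 - - 7 \left(-5 - 7\right)}{-5 - 7} = -111 + \frac{-1 - 7 - \left(-7\right) \left(-12\right)}{-12} = -111 - \frac{-1 - 7 - 84}{12} = -111 - - \frac{23}{3} = -111 + \frac{23}{3} = - \frac{310}{3}$)
$q{\left(185 \right)} - P{\left(-99 \right)} = - \frac{310}{3} - -86 = - \frac{310}{3} + 86 = - \frac{52}{3}$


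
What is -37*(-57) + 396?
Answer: 2505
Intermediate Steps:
-37*(-57) + 396 = 2109 + 396 = 2505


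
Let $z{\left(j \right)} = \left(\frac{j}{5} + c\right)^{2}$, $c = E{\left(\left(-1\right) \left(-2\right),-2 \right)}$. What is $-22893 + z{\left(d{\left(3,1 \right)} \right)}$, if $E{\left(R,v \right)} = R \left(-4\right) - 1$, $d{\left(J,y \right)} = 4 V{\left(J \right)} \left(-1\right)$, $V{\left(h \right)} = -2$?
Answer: $- \frac{570956}{25} \approx -22838.0$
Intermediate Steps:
$d{\left(J,y \right)} = 8$ ($d{\left(J,y \right)} = 4 \left(-2\right) \left(-1\right) = \left(-8\right) \left(-1\right) = 8$)
$E{\left(R,v \right)} = -1 - 4 R$ ($E{\left(R,v \right)} = - 4 R - 1 = -1 - 4 R$)
$c = -9$ ($c = -1 - 4 \left(\left(-1\right) \left(-2\right)\right) = -1 - 8 = -9$)
$z{\left(j \right)} = \left(-9 + \frac{j}{5}\right)^{2}$ ($z{\left(j \right)} = \left(\frac{j}{5} - 9\right)^{2} = \left(-9 + \frac{j}{5}\right)^{2}$)
$-22893 + z{\left(d{\left(3,1 \right)} \right)} = -22893 + \frac{\left(-45 + 8\right)^{2}}{25} = -22893 + \frac{\left(-37\right)^{2}}{25} = -22893 + \frac{1}{25} \cdot 1369 = -22893 + \frac{1369}{25} = - \frac{570956}{25}$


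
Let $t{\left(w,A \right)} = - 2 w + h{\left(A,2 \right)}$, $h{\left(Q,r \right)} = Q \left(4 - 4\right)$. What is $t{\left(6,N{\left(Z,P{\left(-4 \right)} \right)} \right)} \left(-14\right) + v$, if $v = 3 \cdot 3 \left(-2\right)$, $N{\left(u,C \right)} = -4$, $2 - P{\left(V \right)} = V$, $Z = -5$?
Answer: $150$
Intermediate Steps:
$P{\left(V \right)} = 2 - V$
$h{\left(Q,r \right)} = 0$ ($h{\left(Q,r \right)} = Q 0 = 0$)
$t{\left(w,A \right)} = - 2 w$ ($t{\left(w,A \right)} = - 2 w + 0 = - 2 w$)
$v = -18$ ($v = 3 \left(-6\right) = -18$)
$t{\left(6,N{\left(Z,P{\left(-4 \right)} \right)} \right)} \left(-14\right) + v = \left(-2\right) 6 \left(-14\right) - 18 = \left(-12\right) \left(-14\right) - 18 = 168 - 18 = 150$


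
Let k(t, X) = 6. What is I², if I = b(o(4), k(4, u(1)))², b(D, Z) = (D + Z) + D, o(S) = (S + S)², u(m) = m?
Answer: 322417936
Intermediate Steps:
o(S) = 4*S² (o(S) = (2*S)² = 4*S²)
b(D, Z) = Z + 2*D
I = 17956 (I = (6 + 2*(4*4²))² = (6 + 2*(4*16))² = (6 + 2*64)² = (6 + 128)² = 134² = 17956)
I² = 17956² = 322417936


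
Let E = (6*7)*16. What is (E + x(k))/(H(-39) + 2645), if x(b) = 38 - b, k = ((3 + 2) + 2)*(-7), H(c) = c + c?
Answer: 759/2567 ≈ 0.29568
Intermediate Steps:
H(c) = 2*c
k = -49 (k = (5 + 2)*(-7) = 7*(-7) = -49)
E = 672 (E = 42*16 = 672)
(E + x(k))/(H(-39) + 2645) = (672 + (38 - 1*(-49)))/(2*(-39) + 2645) = (672 + (38 + 49))/(-78 + 2645) = (672 + 87)/2567 = 759*(1/2567) = 759/2567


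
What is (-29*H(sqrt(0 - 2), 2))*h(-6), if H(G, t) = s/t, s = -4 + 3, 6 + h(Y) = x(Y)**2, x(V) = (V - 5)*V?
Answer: 63075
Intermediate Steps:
x(V) = V*(-5 + V) (x(V) = (-5 + V)*V = V*(-5 + V))
h(Y) = -6 + Y**2*(-5 + Y)**2 (h(Y) = -6 + (Y*(-5 + Y))**2 = -6 + Y**2*(-5 + Y)**2)
s = -1
H(G, t) = -1/t
(-29*H(sqrt(0 - 2), 2))*h(-6) = (-(-29)/2)*(-6 + (-6)**2*(-5 - 6)**2) = (-(-29)/2)*(-6 + 36*(-11)**2) = (-29*(-1/2))*(-6 + 36*121) = 29*(-6 + 4356)/2 = (29/2)*4350 = 63075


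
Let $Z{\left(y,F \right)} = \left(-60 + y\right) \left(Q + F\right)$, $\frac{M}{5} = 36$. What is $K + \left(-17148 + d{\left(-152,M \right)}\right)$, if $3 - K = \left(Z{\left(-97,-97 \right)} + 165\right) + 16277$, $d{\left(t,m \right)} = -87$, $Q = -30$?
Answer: $-53613$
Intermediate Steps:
$M = 180$ ($M = 5 \cdot 36 = 180$)
$Z{\left(y,F \right)} = \left(-60 + y\right) \left(-30 + F\right)$
$K = -36378$ ($K = 3 - \left(\left(\left(1800 - -5820 - -2910 - -9409\right) + 165\right) + 16277\right) = 3 - \left(\left(\left(1800 + 5820 + 2910 + 9409\right) + 165\right) + 16277\right) = 3 - \left(\left(19939 + 165\right) + 16277\right) = 3 - \left(20104 + 16277\right) = 3 - 36381 = -36378$)
$K + \left(-17148 + d{\left(-152,M \right)}\right) = -36378 - 17235 = -53613$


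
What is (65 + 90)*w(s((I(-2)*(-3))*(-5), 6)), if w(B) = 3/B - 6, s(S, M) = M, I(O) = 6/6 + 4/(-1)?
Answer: -1705/2 ≈ -852.50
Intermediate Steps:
I(O) = -3 (I(O) = 6*(1/6) + 4*(-1) = 1 - 4 = -3)
w(B) = -6 + 3/B
(65 + 90)*w(s((I(-2)*(-3))*(-5), 6)) = (65 + 90)*(-6 + 3/6) = 155*(-6 + 3*(1/6)) = 155*(-6 + 1/2) = 155*(-11/2) = -1705/2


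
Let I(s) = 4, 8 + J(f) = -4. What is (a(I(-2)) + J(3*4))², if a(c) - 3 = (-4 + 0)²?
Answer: 49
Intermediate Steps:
J(f) = -12 (J(f) = -8 - 4 = -12)
a(c) = 19 (a(c) = 3 + (-4 + 0)² = 3 + (-4)² = 3 + 16 = 19)
(a(I(-2)) + J(3*4))² = (19 - 12)² = 7² = 49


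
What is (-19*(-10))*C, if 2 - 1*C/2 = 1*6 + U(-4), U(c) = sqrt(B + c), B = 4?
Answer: -1520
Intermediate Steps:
U(c) = sqrt(4 + c)
C = -8 (C = 4 - 2*(1*6 + sqrt(4 - 4)) = 4 - 2*(6 + sqrt(0)) = 4 - 2*(6 + 0) = 4 - 2*6 = 4 - 12 = -8)
(-19*(-10))*C = -19*(-10)*(-8) = 190*(-8) = -1520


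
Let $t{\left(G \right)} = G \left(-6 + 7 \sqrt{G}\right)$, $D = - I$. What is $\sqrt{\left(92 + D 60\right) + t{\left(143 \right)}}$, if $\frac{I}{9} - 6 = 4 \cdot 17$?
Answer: $\sqrt{-40726 + 1001 \sqrt{143}} \approx 169.58 i$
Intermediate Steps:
$I = 666$ ($I = 54 + 9 \cdot 4 \cdot 17 = 54 + 9 \cdot 68 = 54 + 612 = 666$)
$D = -666$ ($D = \left(-1\right) 666 = -666$)
$\sqrt{\left(92 + D 60\right) + t{\left(143 \right)}} = \sqrt{\left(92 - 39960\right) + \left(\left(-6\right) 143 + 7 \cdot 143^{\frac{3}{2}}\right)} = \sqrt{\left(92 - 39960\right) - \left(858 - 7 \cdot 143 \sqrt{143}\right)} = \sqrt{-39868 - \left(858 - 1001 \sqrt{143}\right)} = \sqrt{-40726 + 1001 \sqrt{143}}$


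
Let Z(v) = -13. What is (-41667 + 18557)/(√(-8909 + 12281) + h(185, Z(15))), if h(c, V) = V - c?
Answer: 381315/2986 + 11555*√843/8958 ≈ 165.15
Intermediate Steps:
(-41667 + 18557)/(√(-8909 + 12281) + h(185, Z(15))) = (-41667 + 18557)/(√(-8909 + 12281) + (-13 - 1*185)) = -23110/(√3372 + (-13 - 185)) = -23110/(2*√843 - 198) = -23110/(-198 + 2*√843)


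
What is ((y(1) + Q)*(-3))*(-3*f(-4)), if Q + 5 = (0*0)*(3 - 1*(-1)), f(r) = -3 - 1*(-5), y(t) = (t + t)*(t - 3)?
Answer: -162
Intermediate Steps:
y(t) = 2*t*(-3 + t) (y(t) = (2*t)*(-3 + t) = 2*t*(-3 + t))
f(r) = 2 (f(r) = -3 + 5 = 2)
Q = -5 (Q = -5 + (0*0)*(3 - 1*(-1)) = -5 + 0*(3 + 1) = -5 + 0*4 = -5 + 0 = -5)
((y(1) + Q)*(-3))*(-3*f(-4)) = ((2*1*(-3 + 1) - 5)*(-3))*(-3*2) = ((2*1*(-2) - 5)*(-3))*(-6) = ((-4 - 5)*(-3))*(-6) = -9*(-3)*(-6) = 27*(-6) = -162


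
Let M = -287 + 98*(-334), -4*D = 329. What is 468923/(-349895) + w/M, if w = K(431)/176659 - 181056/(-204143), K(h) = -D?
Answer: -3506428432887630153/2616329705300828020 ≈ -1.3402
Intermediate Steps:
D = -329/4 (D = -¼*329 = -329/4 ≈ -82.250)
M = -33019 (M = -287 - 32732 = -33019)
K(h) = 329/4 (K(h) = -1*(-329/4) = 329/4)
w = 18286835809/20607827564 (w = (329/4)/176659 - 181056/(-204143) = (329/4)*(1/176659) - 181056*(-1/204143) = 47/100948 + 181056/204143 = 18286835809/20607827564 ≈ 0.88737)
468923/(-349895) + w/M = 468923/(-349895) + (18286835809/20607827564)/(-33019) = 468923*(-1/349895) + (18286835809/20607827564)*(-1/33019) = -5153/3845 - 18286835809/680449858335716 = -3506428432887630153/2616329705300828020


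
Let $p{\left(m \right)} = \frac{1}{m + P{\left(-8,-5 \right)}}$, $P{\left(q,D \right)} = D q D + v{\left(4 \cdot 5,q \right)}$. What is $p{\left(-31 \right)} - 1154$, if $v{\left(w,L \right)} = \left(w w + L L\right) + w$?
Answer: $- \frac{291961}{253} \approx -1154.0$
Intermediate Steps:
$v{\left(w,L \right)} = w + L^{2} + w^{2}$ ($v{\left(w,L \right)} = \left(w^{2} + L^{2}\right) + w = \left(L^{2} + w^{2}\right) + w = w + L^{2} + w^{2}$)
$P{\left(q,D \right)} = 420 + q^{2} + q D^{2}$ ($P{\left(q,D \right)} = D q D + \left(4 \cdot 5 + q^{2} + \left(4 \cdot 5\right)^{2}\right) = q D^{2} + \left(20 + q^{2} + 20^{2}\right) = q D^{2} + \left(20 + q^{2} + 400\right) = q D^{2} + \left(420 + q^{2}\right) = 420 + q^{2} + q D^{2}$)
$p{\left(m \right)} = \frac{1}{284 + m}$ ($p{\left(m \right)} = \frac{1}{m + \left(420 + \left(-8\right)^{2} - 8 \left(-5\right)^{2}\right)} = \frac{1}{m + \left(420 + 64 - 200\right)} = \frac{1}{m + 284} = \frac{1}{284 + m}$)
$p{\left(-31 \right)} - 1154 = \frac{1}{284 - 31} - 1154 = \frac{1}{253} - 1154 = - \frac{291961}{253}$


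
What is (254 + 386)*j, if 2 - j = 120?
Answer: -75520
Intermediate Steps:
j = -118 (j = 2 - 1*120 = 2 - 120 = -118)
(254 + 386)*j = (254 + 386)*(-118) = 640*(-118) = -75520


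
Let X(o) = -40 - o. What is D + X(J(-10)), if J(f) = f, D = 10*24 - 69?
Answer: 141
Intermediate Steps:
D = 171 (D = 240 - 69 = 171)
D + X(J(-10)) = 171 + (-40 - 1*(-10)) = 171 + (-40 + 10) = 171 - 30 = 141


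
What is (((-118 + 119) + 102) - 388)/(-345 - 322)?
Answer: 285/667 ≈ 0.42729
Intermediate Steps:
(((-118 + 119) + 102) - 388)/(-345 - 322) = ((1 + 102) - 388)/(-667) = (103 - 388)*(-1/667) = -285*(-1/667) = 285/667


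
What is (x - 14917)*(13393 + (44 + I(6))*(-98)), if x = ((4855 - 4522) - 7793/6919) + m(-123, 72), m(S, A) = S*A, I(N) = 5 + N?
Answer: -1297999791459/6919 ≈ -1.8760e+8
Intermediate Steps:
m(S, A) = A*S
x = -58978430/6919 (x = ((4855 - 4522) - 7793/6919) + 72*(-123) = (333 - 7793*1/6919) - 8856 = (333 - 7793/6919) - 8856 = 2296234/6919 - 8856 = -58978430/6919 ≈ -8524.1)
(x - 14917)*(13393 + (44 + I(6))*(-98)) = (-58978430/6919 - 14917)*(13393 + (44 + (5 + 6))*(-98)) = -162189153*(13393 + (44 + 11)*(-98))/6919 = -162189153*(13393 + 55*(-98))/6919 = -162189153*(13393 - 5390)/6919 = -162189153/6919*8003 = -1297999791459/6919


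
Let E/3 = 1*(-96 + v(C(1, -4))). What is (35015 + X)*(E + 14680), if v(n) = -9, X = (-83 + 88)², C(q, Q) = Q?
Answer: 503349600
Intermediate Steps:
X = 25 (X = 5² = 25)
E = -315 (E = 3*(1*(-96 - 9)) = 3*(1*(-105)) = 3*(-105) = -315)
(35015 + X)*(E + 14680) = (35015 + 25)*(-315 + 14680) = 35040*14365 = 503349600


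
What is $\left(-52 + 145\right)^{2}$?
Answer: $8649$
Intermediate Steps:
$\left(-52 + 145\right)^{2} = 93^{2} = 8649$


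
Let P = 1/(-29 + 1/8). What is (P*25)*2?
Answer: -400/231 ≈ -1.7316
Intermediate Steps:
P = -8/231 (P = 1/(-29 + 1/8) = 1/(-231/8) = -8/231 ≈ -0.034632)
(P*25)*2 = -8/231*25*2 = -200/231*2 = -400/231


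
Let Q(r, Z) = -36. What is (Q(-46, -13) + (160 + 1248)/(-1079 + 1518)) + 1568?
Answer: 673956/439 ≈ 1535.2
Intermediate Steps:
(Q(-46, -13) + (160 + 1248)/(-1079 + 1518)) + 1568 = (-36 + (160 + 1248)/(-1079 + 1518)) + 1568 = (-36 + 1408/439) + 1568 = -14396/439 + 1568 = 673956/439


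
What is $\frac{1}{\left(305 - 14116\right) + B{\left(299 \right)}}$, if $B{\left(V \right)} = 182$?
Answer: $- \frac{1}{13629} \approx -7.3373 \cdot 10^{-5}$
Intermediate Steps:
$\frac{1}{\left(305 - 14116\right) + B{\left(299 \right)}} = \frac{1}{\left(305 - 14116\right) + 182} = \frac{1}{-13811 + 182} = \frac{1}{-13629} = - \frac{1}{13629}$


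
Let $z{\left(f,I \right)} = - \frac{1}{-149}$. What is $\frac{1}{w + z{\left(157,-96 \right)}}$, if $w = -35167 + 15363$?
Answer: $- \frac{149}{2950795} \approx -5.0495 \cdot 10^{-5}$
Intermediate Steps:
$z{\left(f,I \right)} = \frac{1}{149}$ ($z{\left(f,I \right)} = \left(-1\right) \left(- \frac{1}{149}\right) = \frac{1}{149}$)
$w = -19804$
$\frac{1}{w + z{\left(157,-96 \right)}} = \frac{1}{-19804 + \frac{1}{149}} = \frac{1}{- \frac{2950795}{149}} = - \frac{149}{2950795}$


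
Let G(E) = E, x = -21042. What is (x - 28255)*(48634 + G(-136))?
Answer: -2390805906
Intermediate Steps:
(x - 28255)*(48634 + G(-136)) = (-21042 - 28255)*(48634 - 136) = -49297*48498 = -2390805906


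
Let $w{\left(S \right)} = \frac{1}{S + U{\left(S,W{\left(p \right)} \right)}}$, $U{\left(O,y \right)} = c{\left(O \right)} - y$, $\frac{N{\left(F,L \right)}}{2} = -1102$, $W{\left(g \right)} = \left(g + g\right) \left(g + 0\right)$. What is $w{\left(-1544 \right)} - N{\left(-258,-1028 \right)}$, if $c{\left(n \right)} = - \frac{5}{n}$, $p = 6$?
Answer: $\frac{5499196652}{2495099} \approx 2204.0$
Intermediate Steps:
$W{\left(g \right)} = 2 g^{2}$ ($W{\left(g \right)} = 2 g g = 2 g^{2}$)
$N{\left(F,L \right)} = -2204$ ($N{\left(F,L \right)} = 2 \left(-1102\right) = -2204$)
$U{\left(O,y \right)} = - y - \frac{5}{O}$ ($U{\left(O,y \right)} = - \frac{5}{O} - y = - y - \frac{5}{O}$)
$w{\left(S \right)} = \frac{1}{-72 + S - \frac{5}{S}}$ ($w{\left(S \right)} = \frac{1}{S - \left(72 + \frac{5}{S}\right)} = \frac{1}{-72 + S - \frac{5}{S}}$)
$w{\left(-1544 \right)} - N{\left(-258,-1028 \right)} = \left(-1\right) \left(-1544\right) \frac{1}{5 - - 1544 \left(-72 - 1544\right)} - -2204 = \left(-1\right) \left(-1544\right) \frac{1}{5 - \left(-1544\right) \left(-1616\right)} + 2204 = \left(-1\right) \left(-1544\right) \frac{1}{5 - 2495104} + 2204 = \left(-1\right) \left(-1544\right) \frac{1}{-2495099} + 2204 = \left(-1\right) \left(-1544\right) \left(- \frac{1}{2495099}\right) + 2204 = - \frac{1544}{2495099} + 2204 = \frac{5499196652}{2495099}$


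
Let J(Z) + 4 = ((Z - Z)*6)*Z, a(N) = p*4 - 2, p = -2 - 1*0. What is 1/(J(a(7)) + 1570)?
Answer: 1/1566 ≈ 0.00063857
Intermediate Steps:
p = -2 (p = -2 + 0 = -2)
a(N) = -10 (a(N) = -2*4 - 2 = -8 - 2 = -10)
J(Z) = -4 (J(Z) = -4 + ((Z - Z)*6)*Z = -4 + (0*6)*Z = -4 + 0*Z = -4 + 0 = -4)
1/(J(a(7)) + 1570) = 1/(-4 + 1570) = 1/1566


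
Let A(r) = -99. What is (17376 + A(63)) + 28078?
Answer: 45355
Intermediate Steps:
(17376 + A(63)) + 28078 = (17376 - 99) + 28078 = 17277 + 28078 = 45355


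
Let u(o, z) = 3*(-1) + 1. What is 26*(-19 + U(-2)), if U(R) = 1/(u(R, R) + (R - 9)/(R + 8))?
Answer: -11518/23 ≈ -500.78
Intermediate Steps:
u(o, z) = -2 (u(o, z) = -3 + 1 = -2)
U(R) = 1/(-2 + (-9 + R)/(8 + R)) (U(R) = 1/(-2 + (R - 9)/(R + 8)) = 1/(-2 + (-9 + R)/(8 + R)))
26*(-19 + U(-2)) = 26*(-19 + (8 - 2)/(-25 - 1*(-2))) = 26*(-19 + 6/(-25 + 2)) = 26*(-19 + 6/(-23)) = 26*(-19 - 1/23*6) = 26*(-19 - 6/23) = 26*(-443/23) = -11518/23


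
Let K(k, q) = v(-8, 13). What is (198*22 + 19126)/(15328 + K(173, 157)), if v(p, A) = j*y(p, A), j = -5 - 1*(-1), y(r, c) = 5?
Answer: 11741/7654 ≈ 1.5340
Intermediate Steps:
j = -4 (j = -5 + 1 = -4)
v(p, A) = -20 (v(p, A) = -4*5 = -20)
K(k, q) = -20
(198*22 + 19126)/(15328 + K(173, 157)) = (198*22 + 19126)/(15328 - 20) = (4356 + 19126)/15308 = 23482*(1/15308) = 11741/7654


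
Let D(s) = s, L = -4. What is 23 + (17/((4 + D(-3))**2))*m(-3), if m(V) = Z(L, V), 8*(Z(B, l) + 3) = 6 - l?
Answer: -71/8 ≈ -8.8750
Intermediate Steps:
Z(B, l) = -9/4 - l/8 (Z(B, l) = -3 + (6 - l)/8 = -3 + (3/4 - l/8) = -9/4 - l/8)
m(V) = -9/4 - V/8
23 + (17/((4 + D(-3))**2))*m(-3) = 23 + (17/((4 - 3)**2))*(-9/4 - 1/8*(-3)) = 23 + (17/(1**2))*(-9/4 + 3/8) = 23 + (17/1)*(-15/8) = 23 + (17*1)*(-15/8) = 23 + 17*(-15/8) = 23 - 255/8 = -71/8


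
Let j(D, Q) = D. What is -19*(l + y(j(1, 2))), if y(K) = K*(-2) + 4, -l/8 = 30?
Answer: 4522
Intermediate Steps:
l = -240 (l = -8*30 = -240)
y(K) = 4 - 2*K (y(K) = -2*K + 4 = 4 - 2*K)
-19*(l + y(j(1, 2))) = -19*(-240 + (4 - 2*1)) = -19*(-240 + (4 - 2)) = -19*(-240 + 2) = -19*(-238) = 4522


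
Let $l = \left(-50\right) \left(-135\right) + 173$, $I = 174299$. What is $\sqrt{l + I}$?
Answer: $19 \sqrt{502} \approx 425.7$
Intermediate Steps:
$l = 6923$ ($l = 6750 + 173 = 6923$)
$\sqrt{l + I} = \sqrt{6923 + 174299} = \sqrt{181222} = 19 \sqrt{502}$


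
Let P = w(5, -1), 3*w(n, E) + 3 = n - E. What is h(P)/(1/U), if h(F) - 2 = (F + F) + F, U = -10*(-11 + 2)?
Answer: 450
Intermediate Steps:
w(n, E) = -1 - E/3 + n/3 (w(n, E) = -1 + (n - E)/3 = -1 + (-E/3 + n/3) = -1 - E/3 + n/3)
P = 1 (P = -1 - ⅓*(-1) + (⅓)*5 = -1 + ⅓ + 5/3 = 1)
U = 90 (U = -10*(-9) = 90)
h(F) = 2 + 3*F (h(F) = 2 + ((F + F) + F) = 2 + (2*F + F) = 2 + 3*F)
h(P)/(1/U) = (2 + 3*1)/(1/90) = (2 + 3)/(1/90) = 5*90 = 450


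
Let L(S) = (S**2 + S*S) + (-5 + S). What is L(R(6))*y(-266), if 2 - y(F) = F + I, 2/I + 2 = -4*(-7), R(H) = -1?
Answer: -13932/13 ≈ -1071.7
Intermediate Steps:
I = 1/13 (I = 2/(-2 - 4*(-7)) = 2/(-2 + 28) = 2/26 = 2*(1/26) = 1/13 ≈ 0.076923)
y(F) = 25/13 - F (y(F) = 2 - (F + 1/13) = 2 - (1/13 + F) = 2 + (-1/13 - F) = 25/13 - F)
L(S) = -5 + S + 2*S**2 (L(S) = (S**2 + S**2) + (-5 + S) = 2*S**2 + (-5 + S) = -5 + S + 2*S**2)
L(R(6))*y(-266) = (-5 - 1 + 2*(-1)**2)*(25/13 - 1*(-266)) = (-5 - 1 + 2*1)*(25/13 + 266) = (-5 - 1 + 2)*(3483/13) = -4*3483/13 = -13932/13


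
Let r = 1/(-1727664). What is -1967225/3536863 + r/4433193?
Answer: -15067109950208530063/27089074050915316176 ≈ -0.55621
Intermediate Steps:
r = -1/1727664 ≈ -5.7882e-7
-1967225/3536863 + r/4433193 = -1967225/3536863 - 1/1727664/4433193 = -1967225*1/3536863 - 1/1727664*1/4433193 = -1967225/3536863 - 1/7659067951152 = -15067109950208530063/27089074050915316176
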